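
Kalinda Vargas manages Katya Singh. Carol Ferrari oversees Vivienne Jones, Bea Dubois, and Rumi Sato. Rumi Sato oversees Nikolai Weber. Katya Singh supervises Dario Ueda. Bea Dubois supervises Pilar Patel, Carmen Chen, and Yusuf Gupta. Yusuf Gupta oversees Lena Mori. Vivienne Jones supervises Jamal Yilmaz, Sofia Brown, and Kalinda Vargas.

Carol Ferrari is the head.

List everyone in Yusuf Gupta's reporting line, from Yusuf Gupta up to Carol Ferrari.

Yusuf Gupta -> Bea Dubois -> Carol Ferrari

Yusuf Gupta reports to Bea Dubois. Bea Dubois reports to Carol Ferrari. Carol Ferrari is at the top.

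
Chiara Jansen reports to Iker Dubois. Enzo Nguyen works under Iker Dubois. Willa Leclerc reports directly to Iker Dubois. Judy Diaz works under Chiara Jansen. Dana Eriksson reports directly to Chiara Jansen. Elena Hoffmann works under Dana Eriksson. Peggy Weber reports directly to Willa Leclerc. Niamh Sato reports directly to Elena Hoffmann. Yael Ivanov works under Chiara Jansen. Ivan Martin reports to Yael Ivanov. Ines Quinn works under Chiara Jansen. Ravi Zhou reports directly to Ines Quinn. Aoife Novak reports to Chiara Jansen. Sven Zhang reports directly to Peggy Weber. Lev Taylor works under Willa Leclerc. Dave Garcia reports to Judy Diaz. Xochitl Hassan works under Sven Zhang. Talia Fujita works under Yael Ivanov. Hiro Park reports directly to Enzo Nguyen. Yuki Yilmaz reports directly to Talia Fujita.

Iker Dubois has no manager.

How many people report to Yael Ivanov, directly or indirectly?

3

Yael Ivanov directly manages Ivan Martin, Talia Fujita. Ivan Martin has no reports. Under Talia Fujita: Yuki Yilmaz (1). So Yael Ivanov's organization is 2 direct reports plus everyone under them: 1 + 2 = 3.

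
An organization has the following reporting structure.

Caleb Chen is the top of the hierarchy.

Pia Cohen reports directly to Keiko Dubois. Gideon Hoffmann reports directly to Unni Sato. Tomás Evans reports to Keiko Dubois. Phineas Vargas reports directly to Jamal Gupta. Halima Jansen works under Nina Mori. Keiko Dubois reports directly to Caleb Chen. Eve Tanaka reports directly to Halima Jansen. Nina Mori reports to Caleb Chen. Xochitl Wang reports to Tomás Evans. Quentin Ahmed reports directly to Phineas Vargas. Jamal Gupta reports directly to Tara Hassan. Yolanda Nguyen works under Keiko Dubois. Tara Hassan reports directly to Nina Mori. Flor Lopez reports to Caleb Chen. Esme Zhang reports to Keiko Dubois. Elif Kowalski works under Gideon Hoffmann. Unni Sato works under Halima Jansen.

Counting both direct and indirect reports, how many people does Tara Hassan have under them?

3

Tara Hassan directly manages Jamal Gupta. Under Jamal Gupta: Phineas Vargas, Quentin Ahmed (2). That's 3 in total.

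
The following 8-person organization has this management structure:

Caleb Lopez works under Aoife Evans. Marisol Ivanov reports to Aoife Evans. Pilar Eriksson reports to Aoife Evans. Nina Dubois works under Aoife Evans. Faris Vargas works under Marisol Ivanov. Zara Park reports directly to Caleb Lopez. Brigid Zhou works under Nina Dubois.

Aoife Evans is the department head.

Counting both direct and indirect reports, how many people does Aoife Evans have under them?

7

Aoife Evans directly manages Caleb Lopez, Marisol Ivanov, Pilar Eriksson, Nina Dubois. Under Caleb Lopez: Zara Park (1). Under Marisol Ivanov: Faris Vargas (1). Pilar Eriksson has no reports. Under Nina Dubois: Brigid Zhou (1). So Aoife Evans's organization is 4 direct reports plus everyone under them: 2 + 2 + 1 + 2 = 7.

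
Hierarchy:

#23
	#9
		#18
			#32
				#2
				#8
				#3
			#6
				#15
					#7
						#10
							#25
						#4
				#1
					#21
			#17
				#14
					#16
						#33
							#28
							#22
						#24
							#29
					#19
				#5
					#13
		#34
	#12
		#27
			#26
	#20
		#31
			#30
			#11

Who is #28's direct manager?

#28 reports directly to #33.

#33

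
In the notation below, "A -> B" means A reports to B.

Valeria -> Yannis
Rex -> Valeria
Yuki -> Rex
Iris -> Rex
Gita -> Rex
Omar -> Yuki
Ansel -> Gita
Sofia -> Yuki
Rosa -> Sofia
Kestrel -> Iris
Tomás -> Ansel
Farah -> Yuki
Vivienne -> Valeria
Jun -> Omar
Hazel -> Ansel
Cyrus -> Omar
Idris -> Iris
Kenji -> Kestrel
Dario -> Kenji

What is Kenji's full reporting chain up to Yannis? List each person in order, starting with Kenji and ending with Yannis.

Kenji -> Kestrel -> Iris -> Rex -> Valeria -> Yannis

Kenji reports to Kestrel. Kestrel reports to Iris. Iris reports to Rex. Rex reports to Valeria. Valeria reports to Yannis. Yannis is at the top.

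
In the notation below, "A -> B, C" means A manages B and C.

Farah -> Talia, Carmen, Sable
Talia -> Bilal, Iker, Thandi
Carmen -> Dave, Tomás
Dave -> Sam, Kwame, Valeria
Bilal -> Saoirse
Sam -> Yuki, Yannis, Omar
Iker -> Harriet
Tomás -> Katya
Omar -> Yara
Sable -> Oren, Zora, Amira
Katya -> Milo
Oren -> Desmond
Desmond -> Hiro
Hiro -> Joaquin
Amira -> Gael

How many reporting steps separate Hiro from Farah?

4

Chain from Hiro up to Farah: Hiro → Desmond → Oren → Sable → Farah. That is 4 steps up, so Hiro is 4 levels below Farah.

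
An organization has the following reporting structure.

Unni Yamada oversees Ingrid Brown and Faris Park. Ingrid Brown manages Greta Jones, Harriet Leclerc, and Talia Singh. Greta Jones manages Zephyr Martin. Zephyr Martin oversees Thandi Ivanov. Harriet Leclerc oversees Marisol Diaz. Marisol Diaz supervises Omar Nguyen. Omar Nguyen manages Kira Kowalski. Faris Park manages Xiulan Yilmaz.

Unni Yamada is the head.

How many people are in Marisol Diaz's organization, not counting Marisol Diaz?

Marisol Diaz directly manages Omar Nguyen. Under Omar Nguyen: Kira Kowalski (1). That's 2 in total.

2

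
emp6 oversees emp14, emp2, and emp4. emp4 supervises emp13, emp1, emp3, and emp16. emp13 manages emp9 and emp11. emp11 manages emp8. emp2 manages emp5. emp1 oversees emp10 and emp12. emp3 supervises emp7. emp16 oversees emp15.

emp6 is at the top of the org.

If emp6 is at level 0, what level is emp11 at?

3

Chain from emp11 up to emp6: emp11 → emp13 → emp4 → emp6. That is 3 steps up, so emp11 is 3 levels below emp6.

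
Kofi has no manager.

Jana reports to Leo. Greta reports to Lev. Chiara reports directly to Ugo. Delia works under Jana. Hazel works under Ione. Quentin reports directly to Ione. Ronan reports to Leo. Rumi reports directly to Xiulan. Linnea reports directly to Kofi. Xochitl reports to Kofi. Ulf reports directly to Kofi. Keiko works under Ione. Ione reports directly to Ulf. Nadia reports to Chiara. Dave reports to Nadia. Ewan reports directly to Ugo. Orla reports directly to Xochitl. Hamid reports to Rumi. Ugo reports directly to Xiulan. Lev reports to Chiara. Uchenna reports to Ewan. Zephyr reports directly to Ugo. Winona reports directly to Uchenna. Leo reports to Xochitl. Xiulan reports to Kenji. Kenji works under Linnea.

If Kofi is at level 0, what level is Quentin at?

3

Chain from Quentin up to Kofi: Quentin → Ione → Ulf → Kofi. That is 3 steps up, so Quentin is 3 levels below Kofi.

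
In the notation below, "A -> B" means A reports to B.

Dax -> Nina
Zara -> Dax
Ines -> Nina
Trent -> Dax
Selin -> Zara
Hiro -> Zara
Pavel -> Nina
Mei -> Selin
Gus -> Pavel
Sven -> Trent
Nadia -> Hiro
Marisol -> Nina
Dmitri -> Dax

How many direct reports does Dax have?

Dax directly manages Zara, Trent, Dmitri. That is 3 direct reports.

3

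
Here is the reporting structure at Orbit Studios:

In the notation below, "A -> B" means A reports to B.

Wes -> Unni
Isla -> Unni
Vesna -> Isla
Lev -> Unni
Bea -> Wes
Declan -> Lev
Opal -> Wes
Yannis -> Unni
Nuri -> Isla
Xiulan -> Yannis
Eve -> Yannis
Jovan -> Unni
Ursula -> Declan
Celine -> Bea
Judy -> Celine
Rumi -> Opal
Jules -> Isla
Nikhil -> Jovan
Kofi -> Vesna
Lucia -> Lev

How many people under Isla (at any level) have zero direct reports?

3

The people in Isla's organization with no one reporting to them are Jules, Nuri, Kofi. That is 3.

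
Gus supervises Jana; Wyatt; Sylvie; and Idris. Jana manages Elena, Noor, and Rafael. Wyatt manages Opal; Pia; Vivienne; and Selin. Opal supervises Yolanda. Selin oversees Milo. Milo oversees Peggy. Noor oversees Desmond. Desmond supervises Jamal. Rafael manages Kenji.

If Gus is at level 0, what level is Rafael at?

2

Chain from Rafael up to Gus: Rafael → Jana → Gus. That is 2 steps up, so Rafael is 2 levels below Gus.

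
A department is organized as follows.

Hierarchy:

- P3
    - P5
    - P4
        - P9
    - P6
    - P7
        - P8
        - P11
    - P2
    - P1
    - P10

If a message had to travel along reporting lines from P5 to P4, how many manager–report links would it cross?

2

P5 is 1 level below P3, and P4 is 1 level below P3 (their lowest common manager). The shortest path runs up from P5 to P3 and back down to P4: 1 + 1 = 2 links.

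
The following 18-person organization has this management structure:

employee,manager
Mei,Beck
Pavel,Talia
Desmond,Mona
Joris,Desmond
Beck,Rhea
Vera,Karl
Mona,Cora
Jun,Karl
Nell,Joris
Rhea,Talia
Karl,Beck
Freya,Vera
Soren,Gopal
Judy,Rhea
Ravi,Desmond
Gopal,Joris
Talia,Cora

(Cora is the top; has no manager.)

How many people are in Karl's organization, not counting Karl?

3

Karl directly manages Jun, Vera. Jun has no reports. Under Vera: Freya (1). So Karl's organization is 2 direct reports plus everyone under them: 1 + 2 = 3.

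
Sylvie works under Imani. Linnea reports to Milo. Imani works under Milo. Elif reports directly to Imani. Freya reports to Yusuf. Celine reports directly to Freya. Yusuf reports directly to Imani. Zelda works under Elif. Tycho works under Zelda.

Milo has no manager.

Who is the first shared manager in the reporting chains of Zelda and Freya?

Imani

Zelda's chain of managers is Elif, Imani, Milo. Freya's chain of managers is Yusuf, Imani, Milo. The first manager that appears in both chains is Imani.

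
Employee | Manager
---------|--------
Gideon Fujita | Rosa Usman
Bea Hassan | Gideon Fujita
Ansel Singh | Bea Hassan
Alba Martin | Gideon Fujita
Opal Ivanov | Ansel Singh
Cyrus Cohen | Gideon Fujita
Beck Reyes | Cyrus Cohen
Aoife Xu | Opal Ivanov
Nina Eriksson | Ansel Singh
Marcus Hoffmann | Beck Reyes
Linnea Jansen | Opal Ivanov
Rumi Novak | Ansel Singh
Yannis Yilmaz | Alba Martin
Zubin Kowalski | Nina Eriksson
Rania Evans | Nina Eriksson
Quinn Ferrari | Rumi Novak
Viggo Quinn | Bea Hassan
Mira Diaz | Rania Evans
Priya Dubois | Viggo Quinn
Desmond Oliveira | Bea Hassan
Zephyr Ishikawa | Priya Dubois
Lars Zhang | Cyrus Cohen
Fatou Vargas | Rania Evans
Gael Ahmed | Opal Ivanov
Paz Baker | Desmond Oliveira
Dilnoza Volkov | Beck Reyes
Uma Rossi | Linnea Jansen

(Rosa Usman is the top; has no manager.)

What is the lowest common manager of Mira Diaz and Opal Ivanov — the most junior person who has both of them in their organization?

Ansel Singh

Mira Diaz's chain of managers is Rania Evans, Nina Eriksson, Ansel Singh, Bea Hassan, Gideon Fujita, Rosa Usman. Opal Ivanov's chain of managers is Ansel Singh, Bea Hassan, Gideon Fujita, Rosa Usman. The first manager that appears in both chains is Ansel Singh.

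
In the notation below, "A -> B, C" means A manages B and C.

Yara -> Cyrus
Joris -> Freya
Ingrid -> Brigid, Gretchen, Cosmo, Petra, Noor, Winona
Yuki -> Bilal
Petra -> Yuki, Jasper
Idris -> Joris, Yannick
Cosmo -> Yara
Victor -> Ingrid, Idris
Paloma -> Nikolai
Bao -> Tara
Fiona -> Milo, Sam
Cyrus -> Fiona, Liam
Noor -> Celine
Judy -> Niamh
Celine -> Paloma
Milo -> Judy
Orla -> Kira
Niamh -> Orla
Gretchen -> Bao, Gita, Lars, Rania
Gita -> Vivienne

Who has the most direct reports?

Ingrid

Direct-report counts: Victor has 2; Idris has 2; Joris has 1; Ingrid has 6; Noor has 1; Celine has 1; Paloma has 1; Petra has 2; Yuki has 1; Cosmo has 1; Yara has 1; Cyrus has 2; Fiona has 2; Milo has 1; Judy has 1; Niamh has 1; Orla has 1; Gretchen has 4; Gita has 1; Bao has 1. The largest is 6, held by Ingrid.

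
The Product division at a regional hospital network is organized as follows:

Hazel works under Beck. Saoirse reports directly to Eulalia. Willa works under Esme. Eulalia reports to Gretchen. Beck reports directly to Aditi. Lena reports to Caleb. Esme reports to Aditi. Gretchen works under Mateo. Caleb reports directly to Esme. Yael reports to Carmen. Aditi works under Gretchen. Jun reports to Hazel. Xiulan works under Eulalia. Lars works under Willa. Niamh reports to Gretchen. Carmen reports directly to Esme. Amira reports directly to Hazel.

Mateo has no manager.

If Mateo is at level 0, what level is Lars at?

Chain from Lars up to Mateo: Lars → Willa → Esme → Aditi → Gretchen → Mateo. That is 5 steps up, so Lars is 5 levels below Mateo.

5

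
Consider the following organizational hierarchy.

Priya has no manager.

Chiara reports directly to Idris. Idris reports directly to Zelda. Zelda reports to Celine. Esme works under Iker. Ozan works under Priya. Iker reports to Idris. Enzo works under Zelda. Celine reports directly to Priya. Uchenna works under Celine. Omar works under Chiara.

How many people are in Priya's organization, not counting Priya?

10

Priya directly manages Celine, Ozan. Under Celine: Uchenna, Zelda, Enzo, Idris, Chiara, Omar, Iker, Esme (8). Ozan has no reports. So Priya's organization is 2 direct reports plus everyone under them: 9 + 1 = 10.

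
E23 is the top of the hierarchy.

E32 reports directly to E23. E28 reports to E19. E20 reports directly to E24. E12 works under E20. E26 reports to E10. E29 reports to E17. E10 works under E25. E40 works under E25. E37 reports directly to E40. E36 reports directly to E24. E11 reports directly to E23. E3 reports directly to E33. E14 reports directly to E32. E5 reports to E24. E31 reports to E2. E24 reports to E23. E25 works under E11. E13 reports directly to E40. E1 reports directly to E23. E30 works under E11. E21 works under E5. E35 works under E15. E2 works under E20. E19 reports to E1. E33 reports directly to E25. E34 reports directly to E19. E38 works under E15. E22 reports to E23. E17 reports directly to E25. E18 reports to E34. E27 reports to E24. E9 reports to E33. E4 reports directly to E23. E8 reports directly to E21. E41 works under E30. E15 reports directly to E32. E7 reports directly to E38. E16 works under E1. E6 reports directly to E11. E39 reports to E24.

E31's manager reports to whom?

E20

E31 reports to E2, and E2 reports to E20. So E31's skip-level manager is E20.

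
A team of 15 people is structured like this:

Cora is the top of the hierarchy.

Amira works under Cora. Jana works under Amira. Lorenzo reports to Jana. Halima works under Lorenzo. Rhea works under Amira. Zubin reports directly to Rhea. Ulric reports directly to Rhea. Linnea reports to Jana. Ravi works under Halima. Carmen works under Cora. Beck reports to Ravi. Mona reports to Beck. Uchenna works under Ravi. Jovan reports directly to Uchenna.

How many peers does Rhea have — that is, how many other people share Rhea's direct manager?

Rhea reports to Amira. Amira's other direct reports are Jana — 1 peer.

1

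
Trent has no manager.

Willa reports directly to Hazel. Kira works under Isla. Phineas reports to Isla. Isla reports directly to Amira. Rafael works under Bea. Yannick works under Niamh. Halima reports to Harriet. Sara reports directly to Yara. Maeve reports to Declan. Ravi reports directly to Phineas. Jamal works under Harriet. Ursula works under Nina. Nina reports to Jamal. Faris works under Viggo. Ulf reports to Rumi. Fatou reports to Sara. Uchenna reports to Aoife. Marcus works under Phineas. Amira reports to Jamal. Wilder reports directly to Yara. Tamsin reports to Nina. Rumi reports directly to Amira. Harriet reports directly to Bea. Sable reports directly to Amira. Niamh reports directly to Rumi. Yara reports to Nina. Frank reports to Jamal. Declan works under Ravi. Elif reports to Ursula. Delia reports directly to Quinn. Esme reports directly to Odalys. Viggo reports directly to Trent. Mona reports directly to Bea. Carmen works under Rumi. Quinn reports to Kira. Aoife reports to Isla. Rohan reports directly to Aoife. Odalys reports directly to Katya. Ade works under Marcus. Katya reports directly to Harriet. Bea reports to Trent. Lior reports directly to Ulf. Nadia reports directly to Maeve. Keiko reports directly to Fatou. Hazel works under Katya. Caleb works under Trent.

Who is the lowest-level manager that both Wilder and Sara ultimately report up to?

Yara

Wilder's chain of managers is Yara, Nina, Jamal, Harriet, Bea, Trent. Sara's chain of managers is Yara, Nina, Jamal, Harriet, Bea, Trent. The first manager that appears in both chains is Yara.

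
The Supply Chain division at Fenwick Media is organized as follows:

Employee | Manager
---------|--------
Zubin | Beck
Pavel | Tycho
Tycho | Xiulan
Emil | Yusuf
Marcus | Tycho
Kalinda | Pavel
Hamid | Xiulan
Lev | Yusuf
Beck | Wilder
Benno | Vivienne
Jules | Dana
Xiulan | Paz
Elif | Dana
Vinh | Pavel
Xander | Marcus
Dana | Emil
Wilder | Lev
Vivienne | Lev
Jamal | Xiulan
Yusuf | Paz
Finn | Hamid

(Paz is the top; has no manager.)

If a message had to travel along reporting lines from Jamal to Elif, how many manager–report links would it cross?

Jamal is 2 levels below Paz, and Elif is 4 levels below Paz (their lowest common manager). The shortest path runs up from Jamal to Paz and back down to Elif: 2 + 4 = 6 links.

6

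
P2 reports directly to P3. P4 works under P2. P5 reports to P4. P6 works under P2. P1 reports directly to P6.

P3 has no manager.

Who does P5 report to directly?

P5 reports directly to P4.

P4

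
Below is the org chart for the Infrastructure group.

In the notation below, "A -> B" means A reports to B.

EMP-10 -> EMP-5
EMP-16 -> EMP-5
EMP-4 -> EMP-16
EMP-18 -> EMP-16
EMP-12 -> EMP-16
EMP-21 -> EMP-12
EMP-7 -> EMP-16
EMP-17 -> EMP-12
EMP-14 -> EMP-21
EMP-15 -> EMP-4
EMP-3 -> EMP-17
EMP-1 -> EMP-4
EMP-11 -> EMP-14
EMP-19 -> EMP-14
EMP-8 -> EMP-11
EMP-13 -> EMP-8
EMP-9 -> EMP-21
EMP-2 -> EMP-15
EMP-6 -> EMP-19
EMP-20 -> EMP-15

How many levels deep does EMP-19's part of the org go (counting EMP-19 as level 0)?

The longest chain under EMP-19 runs EMP-19 → EMP-6, which is 1 level below EMP-19.

1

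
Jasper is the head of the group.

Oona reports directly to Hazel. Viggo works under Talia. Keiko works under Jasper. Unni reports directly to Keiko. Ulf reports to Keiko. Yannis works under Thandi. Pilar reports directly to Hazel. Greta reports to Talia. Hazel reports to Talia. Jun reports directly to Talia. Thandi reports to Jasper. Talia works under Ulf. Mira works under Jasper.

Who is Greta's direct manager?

Greta reports directly to Talia.

Talia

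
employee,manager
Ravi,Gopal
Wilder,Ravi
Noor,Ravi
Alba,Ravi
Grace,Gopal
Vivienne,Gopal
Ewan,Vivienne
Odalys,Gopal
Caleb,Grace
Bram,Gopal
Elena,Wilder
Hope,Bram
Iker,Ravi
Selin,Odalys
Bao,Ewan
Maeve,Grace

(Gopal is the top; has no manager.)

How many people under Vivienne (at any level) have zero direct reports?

1

The only person in Vivienne's organization with no one reporting to them is Bao. That is 1.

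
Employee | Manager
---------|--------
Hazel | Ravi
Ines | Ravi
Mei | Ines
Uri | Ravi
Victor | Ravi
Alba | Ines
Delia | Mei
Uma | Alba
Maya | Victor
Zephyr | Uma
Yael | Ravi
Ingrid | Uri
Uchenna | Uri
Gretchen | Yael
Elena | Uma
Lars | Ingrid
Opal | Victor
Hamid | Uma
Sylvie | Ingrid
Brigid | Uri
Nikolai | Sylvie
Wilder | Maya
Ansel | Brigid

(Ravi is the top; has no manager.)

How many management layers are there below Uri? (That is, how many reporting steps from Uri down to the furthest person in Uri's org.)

3

The longest chain under Uri runs Uri → Ingrid → Sylvie → Nikolai, which is 3 levels below Uri.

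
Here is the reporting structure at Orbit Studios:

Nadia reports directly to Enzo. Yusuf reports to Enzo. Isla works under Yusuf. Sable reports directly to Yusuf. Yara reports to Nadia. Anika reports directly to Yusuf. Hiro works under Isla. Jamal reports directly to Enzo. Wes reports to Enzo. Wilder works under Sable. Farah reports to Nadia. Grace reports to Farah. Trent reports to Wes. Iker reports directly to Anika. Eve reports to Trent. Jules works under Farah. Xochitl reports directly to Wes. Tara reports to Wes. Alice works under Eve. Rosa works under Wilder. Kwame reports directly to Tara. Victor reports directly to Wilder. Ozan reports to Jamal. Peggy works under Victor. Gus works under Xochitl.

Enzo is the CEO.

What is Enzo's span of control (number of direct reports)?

4

Enzo directly manages Nadia, Yusuf, Jamal, Wes. That is 4 direct reports.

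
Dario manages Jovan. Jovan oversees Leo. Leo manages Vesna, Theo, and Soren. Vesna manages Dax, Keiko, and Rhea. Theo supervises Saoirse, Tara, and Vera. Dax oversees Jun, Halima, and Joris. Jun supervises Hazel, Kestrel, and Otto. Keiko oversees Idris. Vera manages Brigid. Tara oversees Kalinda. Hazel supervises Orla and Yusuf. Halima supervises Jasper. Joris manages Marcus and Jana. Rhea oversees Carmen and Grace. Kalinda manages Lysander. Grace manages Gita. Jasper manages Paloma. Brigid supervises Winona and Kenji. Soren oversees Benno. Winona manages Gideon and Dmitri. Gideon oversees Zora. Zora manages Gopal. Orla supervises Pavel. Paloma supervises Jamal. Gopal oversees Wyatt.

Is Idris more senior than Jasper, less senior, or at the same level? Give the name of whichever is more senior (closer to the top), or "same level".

Idris is 5 levels below Dario; Jasper is 6. Idris is higher.

Idris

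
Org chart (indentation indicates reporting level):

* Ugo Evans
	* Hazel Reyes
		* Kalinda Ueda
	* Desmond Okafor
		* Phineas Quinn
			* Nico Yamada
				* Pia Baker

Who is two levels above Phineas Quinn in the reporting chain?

Phineas Quinn reports to Desmond Okafor, and Desmond Okafor reports to Ugo Evans. So Phineas Quinn's skip-level manager is Ugo Evans.

Ugo Evans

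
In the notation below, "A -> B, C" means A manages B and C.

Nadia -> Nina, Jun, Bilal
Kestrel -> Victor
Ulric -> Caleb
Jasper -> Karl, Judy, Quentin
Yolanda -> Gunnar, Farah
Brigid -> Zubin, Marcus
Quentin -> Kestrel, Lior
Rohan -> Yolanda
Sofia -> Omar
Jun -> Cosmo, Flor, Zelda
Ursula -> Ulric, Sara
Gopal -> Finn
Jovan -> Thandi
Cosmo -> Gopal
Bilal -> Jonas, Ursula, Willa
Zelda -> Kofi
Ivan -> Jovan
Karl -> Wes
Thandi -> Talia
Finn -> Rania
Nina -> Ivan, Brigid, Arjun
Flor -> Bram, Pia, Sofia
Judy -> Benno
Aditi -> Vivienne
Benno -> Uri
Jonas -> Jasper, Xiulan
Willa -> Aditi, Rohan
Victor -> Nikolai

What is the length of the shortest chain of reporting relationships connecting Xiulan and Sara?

Xiulan is 2 levels below Bilal, and Sara is 2 levels below Bilal (their lowest common manager). The shortest path runs up from Xiulan to Bilal and back down to Sara: 2 + 2 = 4 links.

4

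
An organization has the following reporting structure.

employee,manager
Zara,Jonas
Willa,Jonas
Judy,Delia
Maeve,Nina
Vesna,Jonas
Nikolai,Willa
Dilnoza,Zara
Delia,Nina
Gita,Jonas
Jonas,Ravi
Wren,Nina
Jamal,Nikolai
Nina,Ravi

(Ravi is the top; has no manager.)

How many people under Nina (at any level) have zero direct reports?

3

The people in Nina's organization with no one reporting to them are Wren, Maeve, Judy. That is 3.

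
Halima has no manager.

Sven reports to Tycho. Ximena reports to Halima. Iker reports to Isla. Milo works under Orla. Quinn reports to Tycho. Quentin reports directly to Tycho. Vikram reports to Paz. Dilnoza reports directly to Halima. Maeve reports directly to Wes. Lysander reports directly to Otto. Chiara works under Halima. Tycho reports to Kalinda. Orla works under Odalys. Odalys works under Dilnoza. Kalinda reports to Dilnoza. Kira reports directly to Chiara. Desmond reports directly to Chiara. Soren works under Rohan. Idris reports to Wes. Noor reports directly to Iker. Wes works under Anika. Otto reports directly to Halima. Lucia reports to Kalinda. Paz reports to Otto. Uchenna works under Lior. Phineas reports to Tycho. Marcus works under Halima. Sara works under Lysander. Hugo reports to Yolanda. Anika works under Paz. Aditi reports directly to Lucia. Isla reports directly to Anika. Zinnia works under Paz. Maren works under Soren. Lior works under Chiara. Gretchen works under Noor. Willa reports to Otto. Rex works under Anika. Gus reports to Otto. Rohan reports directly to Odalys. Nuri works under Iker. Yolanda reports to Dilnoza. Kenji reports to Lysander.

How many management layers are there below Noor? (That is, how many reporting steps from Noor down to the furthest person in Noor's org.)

1

The longest chain under Noor runs Noor → Gretchen, which is 1 level below Noor.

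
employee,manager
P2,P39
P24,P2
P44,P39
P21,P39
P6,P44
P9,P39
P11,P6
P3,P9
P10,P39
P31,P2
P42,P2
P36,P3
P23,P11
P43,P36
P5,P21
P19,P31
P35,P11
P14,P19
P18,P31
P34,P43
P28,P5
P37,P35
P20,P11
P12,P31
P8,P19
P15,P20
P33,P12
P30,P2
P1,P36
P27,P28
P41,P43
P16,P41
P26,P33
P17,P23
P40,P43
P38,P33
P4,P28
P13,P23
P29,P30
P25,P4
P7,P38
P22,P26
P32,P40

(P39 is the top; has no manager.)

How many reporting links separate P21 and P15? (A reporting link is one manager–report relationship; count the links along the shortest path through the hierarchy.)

6

P21 is 1 level below P39, and P15 is 5 levels below P39 (their lowest common manager). The shortest path runs up from P21 to P39 and back down to P15: 1 + 5 = 6 links.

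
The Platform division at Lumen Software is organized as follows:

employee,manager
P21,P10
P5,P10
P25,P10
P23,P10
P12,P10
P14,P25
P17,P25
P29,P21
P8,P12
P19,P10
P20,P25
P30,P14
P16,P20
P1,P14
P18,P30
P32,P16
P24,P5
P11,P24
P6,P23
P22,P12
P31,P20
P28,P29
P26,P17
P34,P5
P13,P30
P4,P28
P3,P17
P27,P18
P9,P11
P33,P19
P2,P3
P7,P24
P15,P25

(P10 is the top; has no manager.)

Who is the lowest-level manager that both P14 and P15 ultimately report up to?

P14's chain of managers is P25, P10. P15's chain of managers is P25, P10. The first manager that appears in both chains is P25.

P25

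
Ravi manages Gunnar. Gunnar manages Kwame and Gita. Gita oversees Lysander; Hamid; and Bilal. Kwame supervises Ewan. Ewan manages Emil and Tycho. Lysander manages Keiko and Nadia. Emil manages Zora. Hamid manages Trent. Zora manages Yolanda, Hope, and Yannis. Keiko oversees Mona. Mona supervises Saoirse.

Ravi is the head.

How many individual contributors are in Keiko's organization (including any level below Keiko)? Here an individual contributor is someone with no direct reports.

1

The only person in Keiko's organization with no one reporting to them is Saoirse. That is 1.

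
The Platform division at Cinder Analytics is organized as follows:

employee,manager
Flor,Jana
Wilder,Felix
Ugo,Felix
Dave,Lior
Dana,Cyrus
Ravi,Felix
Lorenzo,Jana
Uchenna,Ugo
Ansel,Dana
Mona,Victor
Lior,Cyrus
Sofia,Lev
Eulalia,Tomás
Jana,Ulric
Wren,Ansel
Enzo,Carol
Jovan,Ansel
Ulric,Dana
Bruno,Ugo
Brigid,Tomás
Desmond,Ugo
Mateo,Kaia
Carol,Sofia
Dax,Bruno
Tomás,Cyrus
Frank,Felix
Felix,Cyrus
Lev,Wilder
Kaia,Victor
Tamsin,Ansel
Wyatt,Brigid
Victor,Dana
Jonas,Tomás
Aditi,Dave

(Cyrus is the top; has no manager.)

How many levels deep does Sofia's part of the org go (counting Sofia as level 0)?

The longest chain under Sofia runs Sofia → Carol → Enzo, which is 2 levels below Sofia.

2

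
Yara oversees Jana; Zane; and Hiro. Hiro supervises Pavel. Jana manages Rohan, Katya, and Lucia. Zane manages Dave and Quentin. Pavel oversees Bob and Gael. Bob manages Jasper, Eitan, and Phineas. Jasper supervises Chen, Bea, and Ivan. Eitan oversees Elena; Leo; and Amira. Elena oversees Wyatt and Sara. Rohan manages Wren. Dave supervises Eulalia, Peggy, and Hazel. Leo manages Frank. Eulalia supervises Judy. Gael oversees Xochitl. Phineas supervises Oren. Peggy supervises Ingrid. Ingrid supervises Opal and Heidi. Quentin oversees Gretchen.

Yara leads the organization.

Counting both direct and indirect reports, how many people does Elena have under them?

2

Elena directly manages Wyatt, Sara. Wyatt has no reports. Sara has no reports. So Elena's organization is 2 direct reports plus everyone under them: 1 + 1 = 2.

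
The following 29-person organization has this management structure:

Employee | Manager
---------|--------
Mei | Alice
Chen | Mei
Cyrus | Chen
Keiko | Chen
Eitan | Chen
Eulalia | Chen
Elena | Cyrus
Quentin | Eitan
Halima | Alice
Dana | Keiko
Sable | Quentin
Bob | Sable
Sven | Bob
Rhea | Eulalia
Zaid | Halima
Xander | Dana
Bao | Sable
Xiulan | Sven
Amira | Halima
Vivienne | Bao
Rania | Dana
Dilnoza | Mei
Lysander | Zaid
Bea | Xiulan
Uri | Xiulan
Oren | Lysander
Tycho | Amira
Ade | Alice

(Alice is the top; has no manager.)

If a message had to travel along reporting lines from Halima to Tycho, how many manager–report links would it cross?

Tycho is in Halima's organization: the chain from Tycho up to Halima is Tycho → Amira → Halima, which is 2 links.

2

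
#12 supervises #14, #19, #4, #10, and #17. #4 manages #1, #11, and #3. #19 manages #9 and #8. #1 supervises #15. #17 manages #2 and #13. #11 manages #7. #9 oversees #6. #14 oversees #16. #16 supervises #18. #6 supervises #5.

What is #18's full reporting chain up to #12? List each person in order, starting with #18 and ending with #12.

#18 reports to #16. #16 reports to #14. #14 reports to #12. #12 is at the top.

#18 -> #16 -> #14 -> #12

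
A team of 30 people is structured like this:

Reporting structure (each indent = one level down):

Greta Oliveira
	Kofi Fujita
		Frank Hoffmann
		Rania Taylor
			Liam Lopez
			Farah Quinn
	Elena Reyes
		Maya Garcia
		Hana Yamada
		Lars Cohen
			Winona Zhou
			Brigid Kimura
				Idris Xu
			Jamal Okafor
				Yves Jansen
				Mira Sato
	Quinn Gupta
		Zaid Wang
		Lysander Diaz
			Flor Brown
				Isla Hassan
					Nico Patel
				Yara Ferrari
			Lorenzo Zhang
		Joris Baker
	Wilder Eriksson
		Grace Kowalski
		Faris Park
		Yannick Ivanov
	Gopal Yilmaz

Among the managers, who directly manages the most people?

Direct-report counts: Greta Oliveira has 5; Wilder Eriksson has 3; Quinn Gupta has 3; Lysander Diaz has 2; Flor Brown has 2; Isla Hassan has 1; Elena Reyes has 3; Lars Cohen has 3; Jamal Okafor has 2; Brigid Kimura has 1; Kofi Fujita has 2; Rania Taylor has 2. The largest is 5, held by Greta Oliveira.

Greta Oliveira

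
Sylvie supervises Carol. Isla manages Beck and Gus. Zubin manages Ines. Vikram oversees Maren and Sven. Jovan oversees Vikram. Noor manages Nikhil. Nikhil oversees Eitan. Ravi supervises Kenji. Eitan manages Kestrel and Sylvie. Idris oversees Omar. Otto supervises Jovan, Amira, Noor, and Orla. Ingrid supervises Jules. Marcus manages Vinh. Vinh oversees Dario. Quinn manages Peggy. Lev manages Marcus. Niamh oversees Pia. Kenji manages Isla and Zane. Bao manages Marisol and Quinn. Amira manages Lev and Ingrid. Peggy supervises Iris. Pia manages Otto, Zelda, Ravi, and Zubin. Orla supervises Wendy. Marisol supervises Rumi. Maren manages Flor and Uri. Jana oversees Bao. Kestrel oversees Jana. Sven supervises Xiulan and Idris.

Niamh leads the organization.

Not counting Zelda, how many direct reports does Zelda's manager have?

3

Zelda reports to Pia. Pia's other direct reports are Otto, Ravi, Zubin — 3 peers.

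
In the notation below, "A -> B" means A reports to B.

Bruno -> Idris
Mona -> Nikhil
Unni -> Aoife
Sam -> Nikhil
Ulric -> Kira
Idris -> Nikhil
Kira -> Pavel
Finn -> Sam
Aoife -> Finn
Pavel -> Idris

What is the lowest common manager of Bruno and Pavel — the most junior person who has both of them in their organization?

Bruno's chain of managers is Idris, Nikhil. Pavel's chain of managers is Idris, Nikhil. The first manager that appears in both chains is Idris.

Idris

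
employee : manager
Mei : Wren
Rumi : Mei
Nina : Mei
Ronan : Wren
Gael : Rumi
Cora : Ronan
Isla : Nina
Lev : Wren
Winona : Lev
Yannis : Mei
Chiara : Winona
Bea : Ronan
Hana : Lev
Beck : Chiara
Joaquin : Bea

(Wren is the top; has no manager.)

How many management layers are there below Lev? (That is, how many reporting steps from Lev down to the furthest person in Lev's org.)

3

The longest chain under Lev runs Lev → Winona → Chiara → Beck, which is 3 levels below Lev.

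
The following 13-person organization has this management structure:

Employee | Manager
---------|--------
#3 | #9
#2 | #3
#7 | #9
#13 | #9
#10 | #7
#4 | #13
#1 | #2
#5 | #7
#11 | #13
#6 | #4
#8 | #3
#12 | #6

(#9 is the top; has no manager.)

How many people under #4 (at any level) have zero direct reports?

The only person in #4's organization with no one reporting to them is #12. That is 1.

1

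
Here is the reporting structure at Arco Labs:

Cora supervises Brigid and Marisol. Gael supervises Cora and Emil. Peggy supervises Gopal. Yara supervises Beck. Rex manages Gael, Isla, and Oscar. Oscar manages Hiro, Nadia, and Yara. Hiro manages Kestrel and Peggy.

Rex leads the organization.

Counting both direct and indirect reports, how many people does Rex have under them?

14

Rex directly manages Oscar, Gael, Isla. Under Oscar: Yara, Beck, Nadia, Hiro, Peggy, Gopal, Kestrel (7). Under Gael: Emil, Cora, Brigid, Marisol (4). Isla has no reports. So Rex's organization is 3 direct reports plus everyone under them: 8 + 5 + 1 = 14.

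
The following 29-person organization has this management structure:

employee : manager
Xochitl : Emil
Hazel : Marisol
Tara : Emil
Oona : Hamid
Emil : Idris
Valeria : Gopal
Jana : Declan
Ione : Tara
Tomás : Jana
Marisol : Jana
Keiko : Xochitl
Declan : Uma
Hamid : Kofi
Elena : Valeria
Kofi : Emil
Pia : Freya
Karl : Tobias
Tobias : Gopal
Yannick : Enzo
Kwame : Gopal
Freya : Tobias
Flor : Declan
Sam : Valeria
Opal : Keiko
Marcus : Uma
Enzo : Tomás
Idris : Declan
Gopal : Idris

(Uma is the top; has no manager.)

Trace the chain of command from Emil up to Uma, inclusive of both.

Emil -> Idris -> Declan -> Uma

Emil reports to Idris. Idris reports to Declan. Declan reports to Uma. Uma is at the top.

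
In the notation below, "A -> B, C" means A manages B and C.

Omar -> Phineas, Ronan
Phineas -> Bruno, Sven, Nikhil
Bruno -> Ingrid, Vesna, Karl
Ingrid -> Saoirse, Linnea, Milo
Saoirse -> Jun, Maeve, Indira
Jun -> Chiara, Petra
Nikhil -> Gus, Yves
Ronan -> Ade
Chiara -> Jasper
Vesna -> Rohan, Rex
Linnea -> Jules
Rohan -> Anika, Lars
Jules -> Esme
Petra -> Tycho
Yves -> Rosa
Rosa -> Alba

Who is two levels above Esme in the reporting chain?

Linnea

Esme reports to Jules, and Jules reports to Linnea. So Esme's skip-level manager is Linnea.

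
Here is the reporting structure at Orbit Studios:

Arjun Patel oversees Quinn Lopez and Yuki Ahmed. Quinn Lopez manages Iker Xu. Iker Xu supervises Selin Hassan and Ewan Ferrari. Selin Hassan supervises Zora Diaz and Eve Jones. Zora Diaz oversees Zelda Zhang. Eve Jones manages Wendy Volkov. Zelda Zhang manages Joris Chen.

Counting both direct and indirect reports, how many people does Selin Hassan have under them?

Selin Hassan directly manages Zora Diaz, Eve Jones. Under Zora Diaz: Zelda Zhang, Joris Chen (2). Under Eve Jones: Wendy Volkov (1). So Selin Hassan's organization is 2 direct reports plus everyone under them: 3 + 2 = 5.

5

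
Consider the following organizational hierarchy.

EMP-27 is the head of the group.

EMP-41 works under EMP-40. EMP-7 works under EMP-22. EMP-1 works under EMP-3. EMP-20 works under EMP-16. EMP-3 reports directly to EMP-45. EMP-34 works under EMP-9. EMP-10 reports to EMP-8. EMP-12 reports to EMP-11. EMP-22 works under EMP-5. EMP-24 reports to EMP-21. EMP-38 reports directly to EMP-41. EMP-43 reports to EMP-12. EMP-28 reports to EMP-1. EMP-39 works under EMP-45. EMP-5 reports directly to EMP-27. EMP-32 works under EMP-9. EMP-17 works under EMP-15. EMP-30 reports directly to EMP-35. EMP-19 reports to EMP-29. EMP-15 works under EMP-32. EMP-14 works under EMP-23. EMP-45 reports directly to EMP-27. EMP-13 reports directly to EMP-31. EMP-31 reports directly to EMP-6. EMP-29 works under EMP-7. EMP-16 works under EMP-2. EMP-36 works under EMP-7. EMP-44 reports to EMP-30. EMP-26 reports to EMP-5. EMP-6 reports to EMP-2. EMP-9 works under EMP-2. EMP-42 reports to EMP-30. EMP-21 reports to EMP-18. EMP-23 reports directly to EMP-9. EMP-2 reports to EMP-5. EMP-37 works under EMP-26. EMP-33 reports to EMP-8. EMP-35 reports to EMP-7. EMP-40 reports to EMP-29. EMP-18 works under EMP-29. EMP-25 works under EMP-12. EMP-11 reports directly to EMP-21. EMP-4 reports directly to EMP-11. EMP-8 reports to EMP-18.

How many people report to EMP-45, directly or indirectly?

4

EMP-45 directly manages EMP-39, EMP-3. EMP-39 has no reports. Under EMP-3: EMP-1, EMP-28 (2). So EMP-45's organization is 2 direct reports plus everyone under them: 1 + 3 = 4.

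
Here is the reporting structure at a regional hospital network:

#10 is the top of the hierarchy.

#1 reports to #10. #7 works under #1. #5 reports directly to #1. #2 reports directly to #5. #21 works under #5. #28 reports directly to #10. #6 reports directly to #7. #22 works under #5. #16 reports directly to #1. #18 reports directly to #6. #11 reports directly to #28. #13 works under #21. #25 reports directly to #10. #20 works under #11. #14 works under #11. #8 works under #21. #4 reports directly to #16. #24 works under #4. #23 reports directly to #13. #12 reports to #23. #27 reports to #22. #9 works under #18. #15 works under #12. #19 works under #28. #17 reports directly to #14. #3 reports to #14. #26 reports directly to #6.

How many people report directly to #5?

3

#5 directly manages #2, #21, #22. That is 3 direct reports.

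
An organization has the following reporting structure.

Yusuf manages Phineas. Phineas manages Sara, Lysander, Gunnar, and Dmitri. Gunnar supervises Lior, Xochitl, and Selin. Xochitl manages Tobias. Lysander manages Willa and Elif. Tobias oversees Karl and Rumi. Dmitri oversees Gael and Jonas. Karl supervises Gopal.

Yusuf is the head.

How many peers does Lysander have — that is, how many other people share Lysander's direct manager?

Lysander reports to Phineas. Phineas's other direct reports are Gunnar, Dmitri, Sara — 3 peers.

3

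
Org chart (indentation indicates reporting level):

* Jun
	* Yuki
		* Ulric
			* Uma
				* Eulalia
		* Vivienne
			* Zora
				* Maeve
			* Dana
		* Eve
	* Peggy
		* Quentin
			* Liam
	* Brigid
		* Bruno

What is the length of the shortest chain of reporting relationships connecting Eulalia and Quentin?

6

Eulalia is 4 levels below Jun, and Quentin is 2 levels below Jun (their lowest common manager). The shortest path runs up from Eulalia to Jun and back down to Quentin: 4 + 2 = 6 links.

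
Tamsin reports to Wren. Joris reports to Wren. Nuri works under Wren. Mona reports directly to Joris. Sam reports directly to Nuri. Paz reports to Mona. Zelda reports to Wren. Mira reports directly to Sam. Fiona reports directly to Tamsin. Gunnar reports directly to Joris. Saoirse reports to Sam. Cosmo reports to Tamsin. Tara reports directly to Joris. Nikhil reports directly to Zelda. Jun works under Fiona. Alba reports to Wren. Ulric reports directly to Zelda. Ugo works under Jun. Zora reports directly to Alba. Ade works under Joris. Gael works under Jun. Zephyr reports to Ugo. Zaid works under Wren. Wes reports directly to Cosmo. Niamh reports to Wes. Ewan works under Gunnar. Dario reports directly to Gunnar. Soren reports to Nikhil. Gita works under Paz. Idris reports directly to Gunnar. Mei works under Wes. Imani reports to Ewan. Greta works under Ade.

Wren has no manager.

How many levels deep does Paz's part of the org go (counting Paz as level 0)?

The longest chain under Paz runs Paz → Gita, which is 1 level below Paz.

1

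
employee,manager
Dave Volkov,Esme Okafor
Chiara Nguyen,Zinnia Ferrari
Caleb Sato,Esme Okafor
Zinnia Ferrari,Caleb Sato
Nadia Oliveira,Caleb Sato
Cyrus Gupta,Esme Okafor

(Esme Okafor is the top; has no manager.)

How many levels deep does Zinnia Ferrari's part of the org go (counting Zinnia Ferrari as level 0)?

The longest chain under Zinnia Ferrari runs Zinnia Ferrari → Chiara Nguyen, which is 1 level below Zinnia Ferrari.

1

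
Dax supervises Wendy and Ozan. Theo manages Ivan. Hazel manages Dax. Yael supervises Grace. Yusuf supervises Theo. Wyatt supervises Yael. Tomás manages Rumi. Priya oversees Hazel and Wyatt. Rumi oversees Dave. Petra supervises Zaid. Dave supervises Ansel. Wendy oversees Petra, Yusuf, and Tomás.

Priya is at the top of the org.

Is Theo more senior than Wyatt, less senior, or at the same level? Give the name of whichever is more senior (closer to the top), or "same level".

Wyatt

Theo is 5 levels below Priya; Wyatt is 1. Wyatt is higher.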